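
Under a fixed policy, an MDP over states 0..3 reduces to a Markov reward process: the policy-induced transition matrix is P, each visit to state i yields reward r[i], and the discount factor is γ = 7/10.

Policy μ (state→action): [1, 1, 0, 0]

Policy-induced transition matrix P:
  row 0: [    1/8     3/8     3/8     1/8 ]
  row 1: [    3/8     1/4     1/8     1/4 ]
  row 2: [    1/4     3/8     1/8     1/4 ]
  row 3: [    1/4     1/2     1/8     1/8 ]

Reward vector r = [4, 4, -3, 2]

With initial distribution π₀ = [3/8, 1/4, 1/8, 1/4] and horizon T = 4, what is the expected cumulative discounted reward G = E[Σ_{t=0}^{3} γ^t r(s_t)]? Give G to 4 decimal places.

t=0: π = [0.3750, 0.2500, 0.1250, 0.2500], E[r] = 2.6250, γ^t·E[r] = 2.625000, running G = 2.625000
t=1: π = [0.2344, 0.3750, 0.2188, 0.1719], E[r] = 2.1250, γ^t·E[r] = 1.487500, running G = 4.112500
t=2: π = [0.2676, 0.3496, 0.1836, 0.1992], E[r] = 2.3164, γ^t·E[r] = 1.135039, running G = 5.247539
t=3: π = [0.2603, 0.3562, 0.1919, 0.1917], E[r] = 2.2734, γ^t·E[r] = 0.779789, running G = 6.027328

G = 6.0273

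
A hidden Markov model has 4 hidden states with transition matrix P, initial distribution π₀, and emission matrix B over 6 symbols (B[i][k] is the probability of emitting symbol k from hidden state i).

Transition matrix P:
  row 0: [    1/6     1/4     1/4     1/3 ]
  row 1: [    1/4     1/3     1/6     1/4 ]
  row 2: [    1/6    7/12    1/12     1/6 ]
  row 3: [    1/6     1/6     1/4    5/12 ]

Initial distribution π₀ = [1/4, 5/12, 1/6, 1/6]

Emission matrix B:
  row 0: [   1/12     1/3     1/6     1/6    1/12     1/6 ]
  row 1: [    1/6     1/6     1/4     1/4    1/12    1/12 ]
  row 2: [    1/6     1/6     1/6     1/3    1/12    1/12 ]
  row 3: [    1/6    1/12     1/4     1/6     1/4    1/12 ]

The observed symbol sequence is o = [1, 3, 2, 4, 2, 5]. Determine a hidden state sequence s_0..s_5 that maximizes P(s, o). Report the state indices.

path = [0, 2, 1, 3, 3, 3]

t=0: δ = [8.333e-02, 6.944e-02, 2.778e-02, 1.389e-02]  (obs o_0=1)
t=1: δ = [2.894e-03, 5.787e-03, 6.944e-03, 4.630e-03]  ψ = [1, 1, 0, 0]  (obs o_1=3)
t=2: δ = [2.411e-04, 1.013e-03, 1.929e-04, 4.823e-04]  ψ = [1, 2, 3, 3]  (obs o_2=2)
t=3: δ = [2.110e-05, 2.813e-05, 1.407e-05, 6.330e-05]  ψ = [1, 1, 1, 1]  (obs o_3=4)
t=4: δ = [1.758e-06, 2.637e-06, 2.637e-06, 6.593e-06]  ψ = [3, 3, 3, 3]  (obs o_4=2)
t=5: δ = [1.831e-07, 1.282e-07, 1.374e-07, 2.289e-07]  ψ = [3, 2, 3, 3]  (obs o_5=5)
backtrack: best end state = 3; path = [0, 2, 1, 3, 3, 3]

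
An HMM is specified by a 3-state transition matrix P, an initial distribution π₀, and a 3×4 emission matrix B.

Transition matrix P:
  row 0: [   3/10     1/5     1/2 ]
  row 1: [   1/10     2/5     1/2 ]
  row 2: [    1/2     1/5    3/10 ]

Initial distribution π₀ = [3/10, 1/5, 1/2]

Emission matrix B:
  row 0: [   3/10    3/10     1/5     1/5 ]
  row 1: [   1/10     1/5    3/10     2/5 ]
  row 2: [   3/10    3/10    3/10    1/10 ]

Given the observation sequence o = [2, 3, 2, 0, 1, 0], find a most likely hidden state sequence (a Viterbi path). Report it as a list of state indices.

path = [2, 0, 2, 0, 2, 0]

t=0: δ = [6.000e-02, 6.000e-02, 1.500e-01]  (obs o_0=2)
t=1: δ = [1.500e-02, 1.200e-02, 4.500e-03]  ψ = [2, 2, 2]  (obs o_1=3)
t=2: δ = [9.000e-04, 1.440e-03, 2.250e-03]  ψ = [0, 1, 0]  (obs o_2=2)
t=3: δ = [3.375e-04, 5.760e-05, 2.160e-04]  ψ = [2, 1, 1]  (obs o_3=0)
t=4: δ = [3.240e-05, 1.350e-05, 5.062e-05]  ψ = [2, 0, 0]  (obs o_4=1)
t=5: δ = [7.594e-06, 1.013e-06, 4.860e-06]  ψ = [2, 2, 0]  (obs o_5=0)
backtrack: best end state = 0; path = [2, 0, 2, 0, 2, 0]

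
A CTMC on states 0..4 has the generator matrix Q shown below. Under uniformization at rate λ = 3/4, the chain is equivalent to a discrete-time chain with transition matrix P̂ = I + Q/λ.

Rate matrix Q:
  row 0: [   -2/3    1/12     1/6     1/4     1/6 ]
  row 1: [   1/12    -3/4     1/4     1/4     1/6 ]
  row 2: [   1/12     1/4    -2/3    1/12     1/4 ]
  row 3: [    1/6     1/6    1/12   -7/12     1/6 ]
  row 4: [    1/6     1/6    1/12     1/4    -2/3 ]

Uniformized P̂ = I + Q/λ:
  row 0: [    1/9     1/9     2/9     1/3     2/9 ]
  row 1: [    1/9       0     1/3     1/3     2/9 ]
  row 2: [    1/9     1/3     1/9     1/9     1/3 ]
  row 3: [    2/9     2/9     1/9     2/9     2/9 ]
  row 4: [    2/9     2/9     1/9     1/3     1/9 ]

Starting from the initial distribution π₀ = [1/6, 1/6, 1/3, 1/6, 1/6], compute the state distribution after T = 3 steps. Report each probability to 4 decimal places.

π = [0.1648, 0.1834, 0.1692, 0.2650, 0.2176]

t=0: π = [0.1667, 0.1667, 0.3333, 0.1667, 0.1667]
t=1: π = [0.1481, 0.2037, 0.1667, 0.2407, 0.2407]
t=2: π = [0.1646, 0.1790, 0.1728, 0.2695, 0.2140]
t=3: π = [0.1648, 0.1834, 0.1692, 0.2650, 0.2176]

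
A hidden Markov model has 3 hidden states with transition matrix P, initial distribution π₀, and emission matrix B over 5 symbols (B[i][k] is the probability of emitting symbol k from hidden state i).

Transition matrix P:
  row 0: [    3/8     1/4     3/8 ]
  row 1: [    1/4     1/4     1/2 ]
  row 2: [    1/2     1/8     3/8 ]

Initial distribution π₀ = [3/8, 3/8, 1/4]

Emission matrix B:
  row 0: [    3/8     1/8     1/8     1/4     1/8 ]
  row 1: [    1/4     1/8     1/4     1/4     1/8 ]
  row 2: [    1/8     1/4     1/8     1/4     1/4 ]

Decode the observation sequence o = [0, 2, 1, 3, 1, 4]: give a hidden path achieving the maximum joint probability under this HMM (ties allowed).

t=0: δ = [1.406e-01, 9.375e-02, 3.125e-02]  (obs o_0=0)
t=1: δ = [6.592e-03, 8.789e-03, 6.592e-03]  ψ = [0, 0, 0]  (obs o_1=2)
t=2: δ = [4.120e-04, 2.747e-04, 1.099e-03]  ψ = [2, 1, 1]  (obs o_2=1)
t=3: δ = [1.373e-04, 3.433e-05, 1.030e-04]  ψ = [2, 2, 2]  (obs o_3=3)
t=4: δ = [6.437e-06, 4.292e-06, 1.287e-05]  ψ = [0, 0, 0]  (obs o_4=1)
t=5: δ = [8.047e-07, 2.012e-07, 1.207e-06]  ψ = [2, 0, 2]  (obs o_5=4)
backtrack: best end state = 2; path = [0, 1, 2, 0, 2, 2]

path = [0, 1, 2, 0, 2, 2]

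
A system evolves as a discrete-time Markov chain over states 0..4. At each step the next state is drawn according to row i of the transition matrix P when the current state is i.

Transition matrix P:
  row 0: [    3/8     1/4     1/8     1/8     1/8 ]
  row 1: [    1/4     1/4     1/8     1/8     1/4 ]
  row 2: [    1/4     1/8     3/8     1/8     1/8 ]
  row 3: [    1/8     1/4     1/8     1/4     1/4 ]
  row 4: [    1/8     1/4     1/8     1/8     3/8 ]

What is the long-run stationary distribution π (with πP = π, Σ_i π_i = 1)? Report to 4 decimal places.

π = [0.2326, 0.2292, 0.1667, 0.1429, 0.2287]

Balance equations π_j = Σ_i π_i·P[i][j]:
  π_0 = 3/8·π_0 + 1/4·π_1 + 1/4·π_2 + 1/8·π_3 + 1/8·π_4
  π_1 = 1/4·π_0 + 1/4·π_1 + 1/8·π_2 + 1/4·π_3 + 1/4·π_4
  π_2 = 1/8·π_0 + 1/8·π_1 + 3/8·π_2 + 1/8·π_3 + 1/8·π_4
  π_3 = 1/8·π_0 + 1/8·π_1 + 1/8·π_2 + 1/4·π_3 + 1/8·π_4
  normalize: π_0 + π_1 + π_2 + π_3 + π_4 = 1
Solving the linear system gives exactly π = [67/288, 11/48, 1/6, 1/7, 461/2016].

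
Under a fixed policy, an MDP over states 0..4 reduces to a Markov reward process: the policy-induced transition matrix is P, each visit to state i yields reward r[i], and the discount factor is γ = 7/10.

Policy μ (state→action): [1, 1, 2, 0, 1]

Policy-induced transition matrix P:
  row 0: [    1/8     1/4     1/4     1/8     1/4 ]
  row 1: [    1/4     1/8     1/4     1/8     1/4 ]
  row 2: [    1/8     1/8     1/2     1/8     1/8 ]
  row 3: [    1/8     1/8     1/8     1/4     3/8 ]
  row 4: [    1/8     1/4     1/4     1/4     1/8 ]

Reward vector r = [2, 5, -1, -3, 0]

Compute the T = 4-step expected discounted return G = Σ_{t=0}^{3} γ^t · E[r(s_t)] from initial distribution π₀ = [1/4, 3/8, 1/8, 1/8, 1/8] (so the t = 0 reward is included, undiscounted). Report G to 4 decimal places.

t=0: π = [0.2500, 0.3750, 0.1250, 0.1250, 0.1250], E[r] = 1.8750, γ^t·E[r] = 1.875000, running G = 1.875000
t=1: π = [0.1719, 0.1719, 0.2656, 0.1563, 0.2344], E[r] = 0.4688, γ^t·E[r] = 0.328125, running G = 2.203125
t=2: π = [0.1465, 0.1758, 0.2969, 0.1738, 0.2070], E[r] = 0.3535, γ^t·E[r] = 0.173223, running G = 2.376348
t=3: π = [0.1470, 0.1692, 0.3025, 0.1726, 0.2087], E[r] = 0.3196, γ^t·E[r] = 0.109616, running G = 2.485964

G = 2.4860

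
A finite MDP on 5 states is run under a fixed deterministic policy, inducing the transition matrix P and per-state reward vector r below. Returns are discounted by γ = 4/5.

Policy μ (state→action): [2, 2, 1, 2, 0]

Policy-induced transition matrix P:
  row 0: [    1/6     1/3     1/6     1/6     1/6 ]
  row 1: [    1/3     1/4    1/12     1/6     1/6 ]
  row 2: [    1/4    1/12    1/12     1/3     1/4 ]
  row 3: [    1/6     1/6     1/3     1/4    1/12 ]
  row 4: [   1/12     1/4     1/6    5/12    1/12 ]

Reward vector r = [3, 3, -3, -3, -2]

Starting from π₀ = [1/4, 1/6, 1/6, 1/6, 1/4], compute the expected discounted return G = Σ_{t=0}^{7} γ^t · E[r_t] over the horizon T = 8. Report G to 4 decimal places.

G = -1.2947

t=0: π = [0.2500, 0.1667, 0.1667, 0.1667, 0.2500], E[r] = -0.2500, γ^t·E[r] = -0.250000, running G = -0.250000
t=1: π = [0.1875, 0.2292, 0.1667, 0.2708, 0.1458], E[r] = -0.3542, γ^t·E[r] = -0.283333, running G = -0.533333
t=2: π = [0.2066, 0.2153, 0.1788, 0.2535, 0.1458], E[r] = -0.3229, γ^t·E[r] = -0.206667, running G = -0.740000
t=3: π = [0.2053, 0.2163, 0.1761, 0.2541, 0.1483], E[r] = -0.3222, γ^t·E[r] = -0.164963, running G = -0.904963
t=4: π = [0.2050, 0.2166, 0.1763, 0.2543, 0.1478], E[r] = -0.3225, γ^t·E[r] = -0.132079, running G = -1.037042
t=5: π = [0.2051, 0.2165, 0.1763, 0.2542, 0.1479], E[r] = -0.3222, γ^t·E[r] = -0.105588, running G = -1.142630
t=6: π = [0.2051, 0.2165, 0.1763, 0.2542, 0.1479], E[r] = -0.3222, γ^t·E[r] = -0.084472, running G = -1.227102
t=7: π = [0.2051, 0.2165, 0.1763, 0.2542, 0.1479], E[r] = -0.3222, γ^t·E[r] = -0.067577, running G = -1.294679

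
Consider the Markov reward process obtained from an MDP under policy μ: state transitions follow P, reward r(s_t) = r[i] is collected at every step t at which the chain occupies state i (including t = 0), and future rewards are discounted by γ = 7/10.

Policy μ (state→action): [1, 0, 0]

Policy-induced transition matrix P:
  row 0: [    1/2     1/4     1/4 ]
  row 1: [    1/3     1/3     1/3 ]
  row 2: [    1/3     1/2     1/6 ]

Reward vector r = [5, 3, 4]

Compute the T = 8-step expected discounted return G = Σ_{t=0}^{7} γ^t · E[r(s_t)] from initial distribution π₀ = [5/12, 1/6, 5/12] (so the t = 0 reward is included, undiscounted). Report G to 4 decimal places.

G = 12.9238

t=0: π = [0.4167, 0.1667, 0.4167], E[r] = 4.2500, γ^t·E[r] = 4.250000, running G = 4.250000
t=1: π = [0.4028, 0.3681, 0.2292], E[r] = 4.0347, γ^t·E[r] = 2.824306, running G = 7.074306
t=2: π = [0.4005, 0.3380, 0.2616], E[r] = 4.0625, γ^t·E[r] = 1.990625, running G = 9.064931
t=3: π = [0.4001, 0.3436, 0.2564], E[r] = 4.0565, γ^t·E[r] = 1.391386, running G = 10.456317
t=4: π = [0.4000, 0.3427, 0.2573], E[r] = 4.0573, γ^t·E[r] = 0.974156, running G = 11.430473
t=5: π = [0.4000, 0.3429, 0.2571], E[r] = 4.0571, γ^t·E[r] = 0.681881, running G = 12.112354
t=6: π = [0.4000, 0.3429, 0.2571], E[r] = 4.0571, γ^t·E[r] = 0.477319, running G = 12.589673
t=7: π = [0.4000, 0.3429, 0.2571], E[r] = 4.0571, γ^t·E[r] = 0.334123, running G = 12.923796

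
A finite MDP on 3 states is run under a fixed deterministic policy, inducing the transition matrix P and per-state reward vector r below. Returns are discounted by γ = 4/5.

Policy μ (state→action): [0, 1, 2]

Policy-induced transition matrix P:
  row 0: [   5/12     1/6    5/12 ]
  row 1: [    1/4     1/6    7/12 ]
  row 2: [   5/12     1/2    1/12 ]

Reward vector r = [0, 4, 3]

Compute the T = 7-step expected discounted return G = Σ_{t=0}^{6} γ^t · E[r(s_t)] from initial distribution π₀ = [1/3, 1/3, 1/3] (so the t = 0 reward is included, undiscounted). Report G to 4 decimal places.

G = 8.7674

t=0: π = [0.3333, 0.3333, 0.3333], E[r] = 2.3333, γ^t·E[r] = 2.333333, running G = 2.333333
t=1: π = [0.3611, 0.2778, 0.3611], E[r] = 2.1944, γ^t·E[r] = 1.755556, running G = 4.088889
t=2: π = [0.3704, 0.2870, 0.3426], E[r] = 2.1759, γ^t·E[r] = 1.392593, running G = 5.481481
t=3: π = [0.3688, 0.2809, 0.3503], E[r] = 2.1744, γ^t·E[r] = 1.113284, running G = 6.594765
t=4: π = [0.3699, 0.2834, 0.3467], E[r] = 2.1739, γ^t·E[r] = 0.890416, running G = 7.485182
t=5: π = [0.3694, 0.2822, 0.3483], E[r] = 2.1740, γ^t·E[r] = 0.712361, running G = 8.197543
t=6: π = [0.3696, 0.2828, 0.3476], E[r] = 2.1739, γ^t·E[r] = 0.569874, running G = 8.767417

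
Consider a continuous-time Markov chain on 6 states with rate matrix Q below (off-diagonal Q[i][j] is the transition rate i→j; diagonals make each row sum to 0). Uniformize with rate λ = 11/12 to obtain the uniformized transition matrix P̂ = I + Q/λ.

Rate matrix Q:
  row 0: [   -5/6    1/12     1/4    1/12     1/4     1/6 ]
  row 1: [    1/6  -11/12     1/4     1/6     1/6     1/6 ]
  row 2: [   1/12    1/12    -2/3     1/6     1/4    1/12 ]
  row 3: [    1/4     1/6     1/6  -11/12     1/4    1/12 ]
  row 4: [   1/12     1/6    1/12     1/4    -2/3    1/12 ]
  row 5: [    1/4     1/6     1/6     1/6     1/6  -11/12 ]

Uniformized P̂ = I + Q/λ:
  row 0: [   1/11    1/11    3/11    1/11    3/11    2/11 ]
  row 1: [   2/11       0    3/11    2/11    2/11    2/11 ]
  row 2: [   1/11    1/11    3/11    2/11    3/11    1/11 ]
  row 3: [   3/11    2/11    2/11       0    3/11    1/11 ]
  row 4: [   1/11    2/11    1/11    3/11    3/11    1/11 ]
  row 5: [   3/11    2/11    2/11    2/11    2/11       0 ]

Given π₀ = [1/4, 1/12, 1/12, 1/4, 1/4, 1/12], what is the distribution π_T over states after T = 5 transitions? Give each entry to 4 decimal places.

t=0: π = [0.2500, 0.0833, 0.0833, 0.2500, 0.2500, 0.0833]
t=1: π = [0.1591, 0.1364, 0.1970, 0.1364, 0.2576, 0.1136]
t=2: π = [0.1488, 0.1247, 0.2032, 0.1660, 0.2500, 0.1074]
t=3: π = [0.1520, 0.1272, 0.2024, 0.1608, 0.2516, 0.1060]
t=4: π = [0.1510, 0.1265, 0.2027, 0.1616, 0.2515, 0.1066]
t=5: π = [0.1512, 0.1267, 0.2026, 0.1616, 0.2515, 0.1064]

π = [0.1512, 0.1267, 0.2026, 0.1616, 0.2515, 0.1064]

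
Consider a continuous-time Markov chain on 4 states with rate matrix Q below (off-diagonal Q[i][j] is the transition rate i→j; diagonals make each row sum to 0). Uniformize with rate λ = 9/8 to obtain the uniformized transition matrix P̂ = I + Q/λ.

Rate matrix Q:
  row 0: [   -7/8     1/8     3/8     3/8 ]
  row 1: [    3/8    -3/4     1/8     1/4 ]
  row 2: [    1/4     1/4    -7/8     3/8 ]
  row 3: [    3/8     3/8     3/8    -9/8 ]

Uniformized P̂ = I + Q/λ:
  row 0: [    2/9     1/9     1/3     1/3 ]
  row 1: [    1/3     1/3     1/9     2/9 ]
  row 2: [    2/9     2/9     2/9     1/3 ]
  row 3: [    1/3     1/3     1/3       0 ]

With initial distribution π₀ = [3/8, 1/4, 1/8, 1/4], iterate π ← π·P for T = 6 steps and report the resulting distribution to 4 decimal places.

π = [0.2749, 0.2443, 0.2511, 0.2297]

t=0: π = [0.3750, 0.2500, 0.1250, 0.2500]
t=1: π = [0.2778, 0.2361, 0.2639, 0.2222]
t=2: π = [0.2731, 0.2423, 0.2515, 0.2330]
t=3: π = [0.2750, 0.2447, 0.2515, 0.2287]
t=4: π = [0.2748, 0.2443, 0.2510, 0.2299]
t=5: π = [0.2749, 0.2444, 0.2512, 0.2296]
t=6: π = [0.2749, 0.2443, 0.2511, 0.2297]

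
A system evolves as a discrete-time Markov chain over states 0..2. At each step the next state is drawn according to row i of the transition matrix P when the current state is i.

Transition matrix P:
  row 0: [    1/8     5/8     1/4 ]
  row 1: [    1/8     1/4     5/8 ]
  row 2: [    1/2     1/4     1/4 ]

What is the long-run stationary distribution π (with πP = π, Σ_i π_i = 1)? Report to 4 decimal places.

Balance equations π_j = Σ_i π_i·P[i][j]:
  π_0 = 1/8·π_0 + 1/8·π_1 + 1/2·π_2
  π_1 = 5/8·π_0 + 1/4·π_1 + 1/4·π_2
  normalize: π_0 + π_1 + π_2 = 1
Solving the linear system gives exactly π = [26/97, 34/97, 37/97].

π = [0.2680, 0.3505, 0.3814]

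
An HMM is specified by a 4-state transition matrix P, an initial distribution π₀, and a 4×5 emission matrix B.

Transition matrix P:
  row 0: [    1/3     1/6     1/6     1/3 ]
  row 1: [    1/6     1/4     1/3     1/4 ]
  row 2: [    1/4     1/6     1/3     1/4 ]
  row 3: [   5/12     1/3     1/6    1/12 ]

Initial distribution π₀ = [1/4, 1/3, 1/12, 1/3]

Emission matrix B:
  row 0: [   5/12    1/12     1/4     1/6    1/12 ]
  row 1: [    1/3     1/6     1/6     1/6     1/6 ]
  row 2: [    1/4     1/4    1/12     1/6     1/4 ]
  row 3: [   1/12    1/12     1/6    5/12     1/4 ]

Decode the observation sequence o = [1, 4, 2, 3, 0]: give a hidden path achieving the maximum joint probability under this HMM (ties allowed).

t=0: δ = [2.083e-02, 5.556e-02, 2.083e-02, 2.778e-02]  (obs o_0=1)
t=1: δ = [9.645e-04, 2.315e-03, 4.630e-03, 3.472e-03]  ψ = [3, 1, 1, 1]  (obs o_1=4)
t=2: δ = [3.617e-04, 1.929e-04, 1.286e-04, 1.929e-04]  ψ = [3, 3, 2, 2]  (obs o_2=2)
t=3: δ = [2.009e-05, 1.072e-05, 1.072e-05, 5.023e-05]  ψ = [0, 3, 1, 0]  (obs o_3=3)
t=4: δ = [8.721e-06, 5.582e-06, 2.093e-06, 5.582e-07]  ψ = [3, 3, 3, 0]  (obs o_4=0)
backtrack: best end state = 0; path = [1, 3, 0, 3, 0]

path = [1, 3, 0, 3, 0]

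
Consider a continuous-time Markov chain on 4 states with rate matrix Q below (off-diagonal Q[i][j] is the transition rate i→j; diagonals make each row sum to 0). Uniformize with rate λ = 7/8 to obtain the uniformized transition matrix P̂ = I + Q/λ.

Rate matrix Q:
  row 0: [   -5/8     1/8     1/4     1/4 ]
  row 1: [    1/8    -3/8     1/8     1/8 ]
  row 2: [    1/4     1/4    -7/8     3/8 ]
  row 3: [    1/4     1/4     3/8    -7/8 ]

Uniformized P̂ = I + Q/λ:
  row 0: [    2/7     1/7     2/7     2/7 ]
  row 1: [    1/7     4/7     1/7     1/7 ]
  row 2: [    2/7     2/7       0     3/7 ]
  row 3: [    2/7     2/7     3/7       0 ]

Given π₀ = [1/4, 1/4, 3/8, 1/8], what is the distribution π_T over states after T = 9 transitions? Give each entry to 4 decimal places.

π = [0.2353, 0.3529, 0.2058, 0.2059]

t=0: π = [0.2500, 0.2500, 0.3750, 0.1250]
t=1: π = [0.2500, 0.3214, 0.1607, 0.2679]
t=2: π = [0.2398, 0.3418, 0.2321, 0.1862]
t=3: π = [0.2369, 0.3491, 0.1972, 0.2168]
t=4: π = [0.2358, 0.3516, 0.2105, 0.2021]
t=5: π = [0.2355, 0.3525, 0.2042, 0.2078]
t=6: π = [0.2354, 0.3528, 0.2067, 0.2052]
t=7: π = [0.2353, 0.3529, 0.2056, 0.2062]
t=8: π = [0.2353, 0.3529, 0.2060, 0.2057]
t=9: π = [0.2353, 0.3529, 0.2058, 0.2059]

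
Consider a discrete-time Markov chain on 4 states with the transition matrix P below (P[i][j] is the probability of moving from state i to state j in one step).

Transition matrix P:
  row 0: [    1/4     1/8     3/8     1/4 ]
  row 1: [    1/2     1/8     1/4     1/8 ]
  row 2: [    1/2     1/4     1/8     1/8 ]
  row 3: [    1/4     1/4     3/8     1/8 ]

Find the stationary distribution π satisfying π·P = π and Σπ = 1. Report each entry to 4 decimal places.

Balance equations π_j = Σ_i π_i·P[i][j]:
  π_0 = 1/4·π_0 + 1/2·π_1 + 1/2·π_2 + 1/4·π_3
  π_1 = 1/8·π_0 + 1/8·π_1 + 1/4·π_2 + 1/4·π_3
  π_2 = 3/8·π_0 + 1/4·π_1 + 1/8·π_2 + 3/8·π_3
  normalize: π_0 + π_1 + π_2 + π_3 = 1
Solving the linear system gives exactly π = [15/41, 67/369, 104/369, 7/41].

π = [0.3659, 0.1816, 0.2818, 0.1707]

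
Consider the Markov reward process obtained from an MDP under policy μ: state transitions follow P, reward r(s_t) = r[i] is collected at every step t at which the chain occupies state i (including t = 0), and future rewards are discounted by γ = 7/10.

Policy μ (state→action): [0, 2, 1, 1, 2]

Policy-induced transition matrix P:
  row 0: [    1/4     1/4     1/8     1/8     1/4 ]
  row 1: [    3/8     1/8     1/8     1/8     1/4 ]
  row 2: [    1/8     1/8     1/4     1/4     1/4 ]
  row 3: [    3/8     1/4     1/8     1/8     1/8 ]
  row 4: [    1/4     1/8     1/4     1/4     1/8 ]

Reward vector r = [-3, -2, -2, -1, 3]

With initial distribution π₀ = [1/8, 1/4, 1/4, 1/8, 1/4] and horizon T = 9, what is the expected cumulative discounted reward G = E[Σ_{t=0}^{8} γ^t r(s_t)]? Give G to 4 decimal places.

G = -3.1225

t=0: π = [0.1250, 0.2500, 0.2500, 0.1250, 0.2500], E[r] = -0.7500, γ^t·E[r] = -0.750000, running G = -0.750000
t=1: π = [0.2656, 0.1563, 0.1875, 0.1875, 0.2031], E[r] = -1.0625, γ^t·E[r] = -0.743750, running G = -1.493750
t=2: π = [0.2695, 0.1816, 0.1738, 0.1738, 0.2012], E[r] = -1.0898, γ^t·E[r] = -0.534023, running G = -2.027773
t=3: π = [0.2727, 0.1804, 0.1719, 0.1719, 0.2031], E[r] = -1.0852, γ^t·E[r] = -0.372225, running G = -2.399999
t=4: π = [0.2726, 0.1806, 0.1719, 0.1719, 0.2031], E[r] = -1.0851, γ^t·E[r] = -0.260521, running G = -2.660520
t=5: π = [0.2726, 0.1806, 0.1719, 0.1719, 0.2031], E[r] = -1.0851, γ^t·E[r] = -0.182368, running G = -2.842888
t=6: π = [0.2726, 0.1806, 0.1719, 0.1719, 0.2031], E[r] = -1.0851, γ^t·E[r] = -0.127657, running G = -2.970545
t=7: π = [0.2726, 0.1806, 0.1719, 0.1719, 0.2031], E[r] = -1.0851, γ^t·E[r] = -0.089360, running G = -3.059905
t=8: π = [0.2726, 0.1806, 0.1719, 0.1719, 0.2031], E[r] = -1.0851, γ^t·E[r] = -0.062552, running G = -3.122457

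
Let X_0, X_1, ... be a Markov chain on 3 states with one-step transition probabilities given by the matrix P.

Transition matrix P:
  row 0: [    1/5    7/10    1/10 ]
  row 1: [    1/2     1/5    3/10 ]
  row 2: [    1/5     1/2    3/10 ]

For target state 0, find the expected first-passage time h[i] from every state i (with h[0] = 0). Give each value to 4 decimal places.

h = [0.0000, 2.4390, 3.1707]

First-step conditioning: h[0] = 0; for i ≠ 0, h[i] = 1 + Σ_k P[i][k]·h[k].
  h[1] = 1 + 1/5·h[1] + 3/10·h[2]
  h[2] = 1 + 1/2·h[1] + 3/10·h[2]
Solving the 2×2 linear system over states ≠ 0 gives exactly h = [0, 100/41, 130/41] (h[0] = 0 is the target).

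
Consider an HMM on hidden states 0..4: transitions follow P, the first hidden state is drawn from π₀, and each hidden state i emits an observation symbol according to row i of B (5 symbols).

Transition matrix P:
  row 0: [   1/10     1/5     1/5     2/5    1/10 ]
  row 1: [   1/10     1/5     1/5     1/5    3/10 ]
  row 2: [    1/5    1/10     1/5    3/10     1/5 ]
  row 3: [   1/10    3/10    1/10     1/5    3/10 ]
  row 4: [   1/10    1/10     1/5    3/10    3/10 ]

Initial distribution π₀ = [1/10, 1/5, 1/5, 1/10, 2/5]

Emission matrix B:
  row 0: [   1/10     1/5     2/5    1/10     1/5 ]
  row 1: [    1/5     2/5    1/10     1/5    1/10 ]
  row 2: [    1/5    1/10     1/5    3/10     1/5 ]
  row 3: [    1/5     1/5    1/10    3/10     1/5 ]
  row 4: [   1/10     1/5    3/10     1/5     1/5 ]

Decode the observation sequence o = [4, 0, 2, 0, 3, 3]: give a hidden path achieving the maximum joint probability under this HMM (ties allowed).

t=0: δ = [2.000e-02, 2.000e-02, 4.000e-02, 2.000e-02, 8.000e-02]  (obs o_0=4)
t=1: δ = [8.000e-04, 1.600e-03, 3.200e-03, 4.800e-03, 2.400e-03]  ψ = [2, 4, 4, 4, 4]  (obs o_1=0)
t=2: δ = [2.560e-04, 1.440e-04, 1.280e-04, 9.600e-05, 4.320e-04]  ψ = [2, 3, 2, 2, 3]  (obs o_2=2)
t=3: δ = [4.320e-06, 1.024e-05, 1.728e-05, 2.592e-05, 1.296e-05]  ψ = [4, 0, 4, 4, 4]  (obs o_3=0)
t=4: δ = [3.456e-07, 1.555e-06, 1.037e-06, 1.555e-06, 1.555e-06]  ψ = [2, 3, 2, 2, 3]  (obs o_4=3)
t=5: δ = [2.074e-08, 9.331e-08, 9.331e-08, 1.400e-07, 9.331e-08]  ψ = [2, 3, 1, 4, 1]  (obs o_5=3)
backtrack: best end state = 3; path = [4, 3, 4, 3, 4, 3]

path = [4, 3, 4, 3, 4, 3]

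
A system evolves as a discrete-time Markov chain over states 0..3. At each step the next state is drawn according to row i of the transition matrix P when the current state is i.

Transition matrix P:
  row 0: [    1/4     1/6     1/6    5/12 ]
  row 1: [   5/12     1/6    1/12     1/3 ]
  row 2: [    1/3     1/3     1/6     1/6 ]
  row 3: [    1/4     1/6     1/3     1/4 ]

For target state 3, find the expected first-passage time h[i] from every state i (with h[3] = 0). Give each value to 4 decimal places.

First-step conditioning: h[3] = 0; for i ≠ 3, h[i] = 1 + Σ_k P[i][k]·h[k].
  h[0] = 1 + 1/4·h[0] + 1/6·h[1] + 1/6·h[2]
  h[1] = 1 + 5/12·h[0] + 1/6·h[1] + 1/12·h[2]
  h[2] = 1 + 1/3·h[0] + 1/3·h[1] + 1/6·h[2]
Solving the 3×3 linear system over states ≠ 3 gives exactly h = [146/53, 155/53, 184/53, 0] (h[3] = 0 is the target).

h = [2.7547, 2.9245, 3.4717, 0.0000]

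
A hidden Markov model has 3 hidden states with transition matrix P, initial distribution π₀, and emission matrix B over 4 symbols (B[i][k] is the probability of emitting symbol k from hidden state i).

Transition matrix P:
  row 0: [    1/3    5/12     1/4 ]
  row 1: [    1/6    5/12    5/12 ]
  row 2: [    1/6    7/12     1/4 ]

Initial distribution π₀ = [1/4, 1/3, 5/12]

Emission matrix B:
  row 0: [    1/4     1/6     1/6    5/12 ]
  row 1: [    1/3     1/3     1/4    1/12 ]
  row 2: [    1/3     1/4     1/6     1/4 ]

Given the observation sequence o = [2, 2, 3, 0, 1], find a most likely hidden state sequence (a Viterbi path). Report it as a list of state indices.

path = [2, 1, 2, 1, 1]

t=0: δ = [4.167e-02, 8.333e-02, 6.944e-02]  (obs o_0=2)
t=1: δ = [2.315e-03, 1.013e-02, 5.787e-03]  ψ = [0, 2, 1]  (obs o_1=2)
t=2: δ = [7.033e-04, 3.516e-04, 1.055e-03]  ψ = [1, 1, 1]  (obs o_2=3)
t=3: δ = [5.861e-05, 2.051e-04, 8.791e-05]  ψ = [0, 2, 2]  (obs o_3=0)
t=4: δ = [5.698e-06, 2.849e-05, 2.137e-05]  ψ = [1, 1, 1]  (obs o_4=1)
backtrack: best end state = 1; path = [2, 1, 2, 1, 1]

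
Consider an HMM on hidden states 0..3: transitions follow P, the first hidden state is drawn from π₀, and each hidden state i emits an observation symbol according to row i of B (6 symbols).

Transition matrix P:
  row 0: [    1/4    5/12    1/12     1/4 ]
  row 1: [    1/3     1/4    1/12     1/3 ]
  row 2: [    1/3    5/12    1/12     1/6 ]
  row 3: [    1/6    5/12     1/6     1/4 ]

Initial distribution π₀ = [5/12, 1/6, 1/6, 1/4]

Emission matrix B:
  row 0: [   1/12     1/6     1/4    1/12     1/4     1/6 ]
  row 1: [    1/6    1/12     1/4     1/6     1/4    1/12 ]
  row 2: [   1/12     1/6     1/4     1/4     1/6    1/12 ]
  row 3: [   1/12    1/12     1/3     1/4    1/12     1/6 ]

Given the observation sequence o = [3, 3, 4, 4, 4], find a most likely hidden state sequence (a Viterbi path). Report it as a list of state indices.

path = [3, 3, 1, 0, 1]

t=0: δ = [3.472e-02, 2.778e-02, 4.167e-02, 6.250e-02]  (obs o_0=3)
t=1: δ = [1.157e-03, 4.340e-03, 2.604e-03, 3.906e-03]  ψ = [2, 3, 3, 3]  (obs o_1=3)
t=2: δ = [3.617e-04, 4.069e-04, 1.085e-04, 1.206e-04]  ψ = [1, 3, 3, 1]  (obs o_2=4)
t=3: δ = [3.391e-05, 3.768e-05, 5.651e-06, 1.130e-05]  ψ = [1, 0, 1, 1]  (obs o_3=4)
t=4: δ = [3.140e-06, 3.532e-06, 5.233e-07, 1.047e-06]  ψ = [1, 0, 1, 1]  (obs o_4=4)
backtrack: best end state = 1; path = [3, 3, 1, 0, 1]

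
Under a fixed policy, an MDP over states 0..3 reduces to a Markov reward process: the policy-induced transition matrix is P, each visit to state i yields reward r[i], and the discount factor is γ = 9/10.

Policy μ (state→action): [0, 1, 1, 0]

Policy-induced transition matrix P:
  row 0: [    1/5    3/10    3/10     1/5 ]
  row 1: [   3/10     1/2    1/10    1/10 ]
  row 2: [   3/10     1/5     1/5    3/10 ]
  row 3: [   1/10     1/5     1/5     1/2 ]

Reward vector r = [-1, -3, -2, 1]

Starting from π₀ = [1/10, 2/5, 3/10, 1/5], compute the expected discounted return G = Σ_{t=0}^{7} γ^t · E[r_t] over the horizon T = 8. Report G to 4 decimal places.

t=0: π = [0.1000, 0.4000, 0.3000, 0.2000], E[r] = -1.7000, γ^t·E[r] = -1.700000, running G = -1.700000
t=1: π = [0.2500, 0.3300, 0.1700, 0.2500], E[r] = -1.3300, γ^t·E[r] = -1.197000, running G = -2.897000
t=2: π = [0.2250, 0.3240, 0.1920, 0.2590], E[r] = -1.3220, γ^t·E[r] = -1.070820, running G = -3.967820
t=3: π = [0.2257, 0.3197, 0.1901, 0.2645], E[r] = -1.3005, γ^t·E[r] = -0.948065, running G = -4.915885
t=4: π = [0.2245, 0.3185, 0.1906, 0.2664], E[r] = -1.2948, γ^t·E[r] = -0.849505, running G = -5.765390
t=5: π = [0.2243, 0.3180, 0.1906, 0.2671], E[r] = -1.2923, γ^t·E[r] = -0.763114, running G = -6.528504
t=6: π = [0.2241, 0.3178, 0.1906, 0.2674], E[r] = -1.2915, γ^t·E[r] = -0.686346, running G = -7.214850
t=7: π = [0.2241, 0.3178, 0.1906, 0.2675], E[r] = -1.2912, γ^t·E[r] = -0.617557, running G = -7.832406

G = -7.8324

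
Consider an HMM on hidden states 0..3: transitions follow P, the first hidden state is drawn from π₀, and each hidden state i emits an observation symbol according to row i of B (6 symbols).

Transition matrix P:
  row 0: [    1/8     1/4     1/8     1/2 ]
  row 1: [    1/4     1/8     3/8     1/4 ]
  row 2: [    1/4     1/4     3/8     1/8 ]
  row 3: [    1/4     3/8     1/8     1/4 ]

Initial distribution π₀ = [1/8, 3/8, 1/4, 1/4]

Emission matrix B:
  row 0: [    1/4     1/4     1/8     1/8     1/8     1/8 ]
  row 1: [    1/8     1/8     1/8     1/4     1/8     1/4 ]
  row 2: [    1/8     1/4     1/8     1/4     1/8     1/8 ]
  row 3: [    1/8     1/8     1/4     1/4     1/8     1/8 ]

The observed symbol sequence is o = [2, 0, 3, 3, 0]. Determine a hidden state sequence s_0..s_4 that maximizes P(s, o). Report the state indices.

path = [3, 0, 3, 1, 0]

t=0: δ = [1.562e-02, 4.688e-02, 3.125e-02, 6.250e-02]  (obs o_0=2)
t=1: δ = [3.906e-03, 2.930e-03, 2.197e-03, 1.953e-03]  ψ = [3, 3, 1, 3]  (obs o_1=0)
t=2: δ = [9.155e-05, 2.441e-04, 2.747e-04, 4.883e-04]  ψ = [1, 0, 1, 0]  (obs o_2=3)
t=3: δ = [1.526e-05, 4.578e-05, 2.575e-05, 3.052e-05]  ψ = [3, 3, 2, 3]  (obs o_3=3)
t=4: δ = [2.861e-06, 1.431e-06, 2.146e-06, 1.431e-06]  ψ = [1, 3, 1, 1]  (obs o_4=0)
backtrack: best end state = 0; path = [3, 0, 3, 1, 0]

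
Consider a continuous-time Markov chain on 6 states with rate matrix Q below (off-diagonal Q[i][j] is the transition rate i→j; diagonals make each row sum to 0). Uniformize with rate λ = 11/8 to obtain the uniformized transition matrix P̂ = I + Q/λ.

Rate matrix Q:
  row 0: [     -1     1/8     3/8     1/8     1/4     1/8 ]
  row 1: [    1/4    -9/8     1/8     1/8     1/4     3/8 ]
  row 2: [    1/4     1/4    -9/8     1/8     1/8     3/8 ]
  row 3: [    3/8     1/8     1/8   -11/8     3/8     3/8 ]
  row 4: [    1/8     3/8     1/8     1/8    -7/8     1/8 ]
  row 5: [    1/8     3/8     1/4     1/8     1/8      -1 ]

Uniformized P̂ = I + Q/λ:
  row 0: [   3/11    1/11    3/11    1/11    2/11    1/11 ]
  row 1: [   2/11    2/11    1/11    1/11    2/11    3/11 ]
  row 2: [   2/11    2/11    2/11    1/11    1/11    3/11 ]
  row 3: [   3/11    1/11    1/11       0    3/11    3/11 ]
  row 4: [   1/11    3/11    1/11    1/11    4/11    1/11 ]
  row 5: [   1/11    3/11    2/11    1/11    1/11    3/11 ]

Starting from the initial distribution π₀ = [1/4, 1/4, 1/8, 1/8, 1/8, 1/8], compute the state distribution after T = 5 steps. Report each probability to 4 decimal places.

π = [0.1685, 0.1951, 0.1544, 0.0833, 0.1913, 0.2073]

t=0: π = [0.2500, 0.2500, 0.1250, 0.1250, 0.1250, 0.1250]
t=1: π = [0.1932, 0.1705, 0.1591, 0.0795, 0.1932, 0.2045]
t=2: π = [0.1705, 0.1932, 0.1591, 0.0837, 0.1911, 0.2025]
t=3: π = [0.1691, 0.1945, 0.1548, 0.0833, 0.1913, 0.2070]
t=4: π = [0.1686, 0.1951, 0.1545, 0.0833, 0.1913, 0.2072]
t=5: π = [0.1685, 0.1951, 0.1544, 0.0833, 0.1913, 0.2073]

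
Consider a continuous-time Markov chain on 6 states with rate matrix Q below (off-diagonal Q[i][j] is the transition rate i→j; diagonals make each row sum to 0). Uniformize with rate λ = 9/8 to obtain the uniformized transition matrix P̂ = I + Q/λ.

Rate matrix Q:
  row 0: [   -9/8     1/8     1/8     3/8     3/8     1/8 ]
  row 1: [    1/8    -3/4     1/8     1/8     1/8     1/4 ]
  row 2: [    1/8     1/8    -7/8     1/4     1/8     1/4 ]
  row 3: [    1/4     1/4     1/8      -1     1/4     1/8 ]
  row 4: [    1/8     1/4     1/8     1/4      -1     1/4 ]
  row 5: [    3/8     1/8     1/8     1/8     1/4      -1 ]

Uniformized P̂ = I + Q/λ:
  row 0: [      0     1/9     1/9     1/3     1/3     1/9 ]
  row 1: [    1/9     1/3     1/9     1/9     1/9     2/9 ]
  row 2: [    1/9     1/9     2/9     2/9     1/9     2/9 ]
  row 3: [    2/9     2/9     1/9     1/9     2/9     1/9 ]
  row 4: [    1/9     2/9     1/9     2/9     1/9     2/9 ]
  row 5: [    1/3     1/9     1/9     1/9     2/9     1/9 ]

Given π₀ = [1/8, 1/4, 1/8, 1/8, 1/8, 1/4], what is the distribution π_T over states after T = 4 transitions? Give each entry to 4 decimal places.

t=0: π = [0.1250, 0.2500, 0.1250, 0.1250, 0.1250, 0.2500]
t=1: π = [0.1667, 0.1944, 0.1250, 0.1667, 0.1806, 0.1667]
t=2: π = [0.1481, 0.1929, 0.1250, 0.1821, 0.1852, 0.1667]
t=3: π = [0.1519, 0.1948, 0.1250, 0.1785, 0.1828, 0.1670]
t=4: π = [0.1512, 0.1945, 0.1250, 0.1791, 0.1833, 0.1670]

π = [0.1512, 0.1945, 0.1250, 0.1791, 0.1833, 0.1670]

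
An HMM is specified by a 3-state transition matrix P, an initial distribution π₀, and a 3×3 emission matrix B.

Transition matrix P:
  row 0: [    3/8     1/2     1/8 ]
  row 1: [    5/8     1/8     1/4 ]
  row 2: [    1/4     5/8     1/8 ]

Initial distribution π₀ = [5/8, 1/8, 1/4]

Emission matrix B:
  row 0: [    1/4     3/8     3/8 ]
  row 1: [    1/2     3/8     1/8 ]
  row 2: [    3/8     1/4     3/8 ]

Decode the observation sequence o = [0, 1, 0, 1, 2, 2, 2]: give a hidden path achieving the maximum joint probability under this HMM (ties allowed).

t=0: δ = [1.562e-01, 6.250e-02, 9.375e-02]  (obs o_0=0)
t=1: δ = [2.197e-02, 2.930e-02, 4.883e-03]  ψ = [0, 0, 0]  (obs o_1=1)
t=2: δ = [4.578e-03, 5.493e-03, 2.747e-03]  ψ = [1, 0, 1]  (obs o_2=0)
t=3: δ = [1.287e-03, 8.583e-04, 3.433e-04]  ψ = [1, 0, 1]  (obs o_3=1)
t=4: δ = [2.012e-04, 8.047e-05, 8.047e-05]  ψ = [1, 0, 1]  (obs o_4=2)
t=5: δ = [2.829e-05, 1.257e-05, 9.430e-06]  ψ = [0, 0, 0]  (obs o_5=2)
t=6: δ = [3.978e-06, 1.768e-06, 1.326e-06]  ψ = [0, 0, 0]  (obs o_6=2)
backtrack: best end state = 0; path = [0, 1, 0, 1, 0, 0, 0]

path = [0, 1, 0, 1, 0, 0, 0]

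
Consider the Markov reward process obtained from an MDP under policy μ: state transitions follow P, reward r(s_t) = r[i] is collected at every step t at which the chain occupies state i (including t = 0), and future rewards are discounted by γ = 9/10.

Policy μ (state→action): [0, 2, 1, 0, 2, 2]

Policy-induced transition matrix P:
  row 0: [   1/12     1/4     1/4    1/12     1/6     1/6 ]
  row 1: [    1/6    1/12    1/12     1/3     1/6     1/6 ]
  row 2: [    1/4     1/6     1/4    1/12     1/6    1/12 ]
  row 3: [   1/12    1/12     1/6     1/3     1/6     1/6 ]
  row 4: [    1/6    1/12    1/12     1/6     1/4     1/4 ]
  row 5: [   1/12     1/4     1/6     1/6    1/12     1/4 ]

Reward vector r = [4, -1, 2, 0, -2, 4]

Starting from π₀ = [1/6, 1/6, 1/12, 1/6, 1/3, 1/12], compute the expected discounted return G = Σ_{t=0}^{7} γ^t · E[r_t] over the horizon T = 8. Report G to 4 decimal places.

G = 5.6157

t=0: π = [0.1667, 0.1667, 0.0833, 0.1667, 0.3333, 0.0833], E[r] = 0.3333, γ^t·E[r] = 0.333333, running G = 0.333333
t=1: π = [0.1389, 0.1319, 0.1458, 0.2014, 0.1875, 0.1944], E[r] = 1.1181, γ^t·E[r] = 1.006250, running G = 1.339583
t=2: π = [0.1343, 0.1510, 0.1638, 0.1985, 0.1661, 0.1863], E[r] = 1.1267, γ^t·E[r] = 0.912656, running G = 2.252240
t=3: π = [0.1371, 0.1504, 0.1651, 0.2001, 0.1650, 0.1824], E[r] = 1.1276, γ^t·E[r] = 0.821988, running G = 3.074228
t=4: π = [0.1371, 0.1503, 0.1656, 0.1999, 0.1652, 0.1819], E[r] = 1.1263, γ^t·E[r] = 0.738969, running G = 3.813197
t=5: π = [0.1372, 0.1503, 0.1656, 0.1998, 0.1653, 0.1818], E[r] = 1.1264, γ^t·E[r] = 0.665126, running G = 4.478323
t=6: π = [0.1372, 0.1503, 0.1656, 0.1998, 0.1653, 0.1818], E[r] = 1.1264, γ^t·E[r] = 0.598618, running G = 5.076941
t=7: π = [0.1372, 0.1503, 0.1656, 0.1998, 0.1653, 0.1818], E[r] = 1.1264, γ^t·E[r] = 0.538759, running G = 5.615700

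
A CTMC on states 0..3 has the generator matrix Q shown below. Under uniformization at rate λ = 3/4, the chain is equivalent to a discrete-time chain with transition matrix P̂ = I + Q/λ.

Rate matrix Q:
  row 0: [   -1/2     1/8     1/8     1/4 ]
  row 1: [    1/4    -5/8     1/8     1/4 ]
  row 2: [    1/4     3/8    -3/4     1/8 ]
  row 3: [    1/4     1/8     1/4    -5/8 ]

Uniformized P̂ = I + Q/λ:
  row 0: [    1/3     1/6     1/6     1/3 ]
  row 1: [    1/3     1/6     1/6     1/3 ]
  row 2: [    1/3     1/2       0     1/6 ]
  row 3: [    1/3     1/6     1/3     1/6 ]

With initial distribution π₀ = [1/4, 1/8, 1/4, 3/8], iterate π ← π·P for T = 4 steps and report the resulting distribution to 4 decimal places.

π = [0.3333, 0.2272, 0.1798, 0.2596]

t=0: π = [0.2500, 0.1250, 0.2500, 0.3750]
t=1: π = [0.3333, 0.2500, 0.1875, 0.2292]
t=2: π = [0.3333, 0.2292, 0.1736, 0.2639]
t=3: π = [0.3333, 0.2245, 0.1817, 0.2604]
t=4: π = [0.3333, 0.2272, 0.1798, 0.2596]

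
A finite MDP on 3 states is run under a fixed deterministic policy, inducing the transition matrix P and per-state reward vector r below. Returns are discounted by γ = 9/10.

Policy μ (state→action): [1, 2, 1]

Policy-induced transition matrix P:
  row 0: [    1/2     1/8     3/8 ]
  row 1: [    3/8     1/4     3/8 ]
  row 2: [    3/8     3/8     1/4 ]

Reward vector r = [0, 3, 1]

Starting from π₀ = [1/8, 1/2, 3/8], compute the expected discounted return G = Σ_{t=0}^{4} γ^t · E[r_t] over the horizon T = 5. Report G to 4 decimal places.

G = 5.2413

t=0: π = [0.1250, 0.5000, 0.3750], E[r] = 1.8750, γ^t·E[r] = 1.875000, running G = 1.875000
t=1: π = [0.3906, 0.2813, 0.3281], E[r] = 1.1719, γ^t·E[r] = 1.054688, running G = 2.929688
t=2: π = [0.4238, 0.2422, 0.3340], E[r] = 1.0605, γ^t·E[r] = 0.859043, running G = 3.788730
t=3: π = [0.4280, 0.2388, 0.3333], E[r] = 1.0496, γ^t·E[r] = 0.765130, running G = 4.553860
t=4: π = [0.4285, 0.2382, 0.3333], E[r] = 1.0478, γ^t·E[r] = 0.687475, running G = 5.241335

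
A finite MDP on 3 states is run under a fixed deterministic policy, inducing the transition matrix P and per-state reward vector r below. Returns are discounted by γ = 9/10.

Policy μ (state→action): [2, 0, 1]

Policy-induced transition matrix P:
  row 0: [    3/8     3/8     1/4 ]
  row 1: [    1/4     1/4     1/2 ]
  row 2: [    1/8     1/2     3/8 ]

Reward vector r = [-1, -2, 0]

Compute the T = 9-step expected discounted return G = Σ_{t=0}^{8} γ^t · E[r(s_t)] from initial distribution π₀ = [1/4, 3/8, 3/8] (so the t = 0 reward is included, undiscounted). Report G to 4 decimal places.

t=0: π = [0.2500, 0.3750, 0.3750], E[r] = -1.0000, γ^t·E[r] = -1.000000, running G = -1.000000
t=1: π = [0.2344, 0.3750, 0.3906], E[r] = -0.9844, γ^t·E[r] = -0.885938, running G = -1.885938
t=2: π = [0.2305, 0.3770, 0.3926], E[r] = -0.9844, γ^t·E[r] = -0.797344, running G = -2.683281
t=3: π = [0.2297, 0.3770, 0.3933], E[r] = -0.9836, γ^t·E[r] = -0.717075, running G = -3.400357
t=4: π = [0.2296, 0.3770, 0.3934], E[r] = -0.9836, γ^t·E[r] = -0.645368, running G = -4.045725
t=5: π = [0.2295, 0.3770, 0.3934], E[r] = -0.9836, γ^t·E[r] = -0.580811, running G = -4.626535
t=6: π = [0.2295, 0.3770, 0.3934], E[r] = -0.9836, γ^t·E[r] = -0.522730, running G = -5.149265
t=7: π = [0.2295, 0.3770, 0.3934], E[r] = -0.9836, γ^t·E[r] = -0.470456, running G = -5.619721
t=8: π = [0.2295, 0.3770, 0.3934], E[r] = -0.9836, γ^t·E[r] = -0.423410, running G = -6.043132

G = -6.0431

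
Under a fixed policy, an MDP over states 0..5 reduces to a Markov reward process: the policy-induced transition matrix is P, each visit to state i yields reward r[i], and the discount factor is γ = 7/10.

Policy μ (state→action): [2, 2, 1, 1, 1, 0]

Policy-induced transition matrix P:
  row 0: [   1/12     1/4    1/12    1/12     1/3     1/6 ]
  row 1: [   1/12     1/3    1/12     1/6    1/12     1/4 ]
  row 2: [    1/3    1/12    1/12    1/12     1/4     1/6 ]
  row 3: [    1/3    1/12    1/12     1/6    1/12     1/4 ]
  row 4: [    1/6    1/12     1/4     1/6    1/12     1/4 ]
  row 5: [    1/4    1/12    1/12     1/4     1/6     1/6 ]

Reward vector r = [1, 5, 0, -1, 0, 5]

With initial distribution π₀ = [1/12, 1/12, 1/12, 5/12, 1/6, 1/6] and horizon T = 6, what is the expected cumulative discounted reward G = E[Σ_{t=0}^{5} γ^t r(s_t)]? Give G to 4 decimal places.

G = 4.4524

t=0: π = [0.0833, 0.0833, 0.0833, 0.4167, 0.1667, 0.1667], E[r] = 0.9167, γ^t·E[r] = 0.916667, running G = 0.916667
t=1: π = [0.2500, 0.1181, 0.1111, 0.1667, 0.1319, 0.2222], E[r] = 1.7847, γ^t·E[r] = 1.249306, running G = 2.165972
t=2: π = [0.2008, 0.1545, 0.1053, 0.1551, 0.1829, 0.2014], E[r] = 1.8252, γ^t·E[r] = 0.894363, running G = 3.060336
t=3: π = [0.1972, 0.1554, 0.1138, 0.1579, 0.1679, 0.2077], E[r] = 1.8550, γ^t·E[r] = 0.636260, running G = 3.696596
t=4: π = [0.1999, 0.1551, 0.1113, 0.1581, 0.1689, 0.2068], E[r] = 1.8510, γ^t·E[r] = 0.444424, running G = 4.141020
t=5: π = [0.1992, 0.1554, 0.1115, 0.1580, 0.1691, 0.2068], E[r] = 1.8525, γ^t·E[r] = 0.311349, running G = 4.452369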